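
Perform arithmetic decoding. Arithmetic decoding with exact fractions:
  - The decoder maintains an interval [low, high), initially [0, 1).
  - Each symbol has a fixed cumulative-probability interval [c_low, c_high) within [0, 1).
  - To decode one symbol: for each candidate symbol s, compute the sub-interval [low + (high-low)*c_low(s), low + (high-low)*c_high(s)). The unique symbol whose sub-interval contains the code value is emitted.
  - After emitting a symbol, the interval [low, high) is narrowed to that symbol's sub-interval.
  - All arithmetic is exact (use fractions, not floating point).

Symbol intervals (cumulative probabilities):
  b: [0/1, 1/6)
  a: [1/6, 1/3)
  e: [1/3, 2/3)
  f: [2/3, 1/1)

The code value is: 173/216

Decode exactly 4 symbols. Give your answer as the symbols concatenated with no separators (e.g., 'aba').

Step 1: interval [0/1, 1/1), width = 1/1 - 0/1 = 1/1
  'b': [0/1 + 1/1*0/1, 0/1 + 1/1*1/6) = [0/1, 1/6)
  'a': [0/1 + 1/1*1/6, 0/1 + 1/1*1/3) = [1/6, 1/3)
  'e': [0/1 + 1/1*1/3, 0/1 + 1/1*2/3) = [1/3, 2/3)
  'f': [0/1 + 1/1*2/3, 0/1 + 1/1*1/1) = [2/3, 1/1) <- contains code 173/216
  emit 'f', narrow to [2/3, 1/1)
Step 2: interval [2/3, 1/1), width = 1/1 - 2/3 = 1/3
  'b': [2/3 + 1/3*0/1, 2/3 + 1/3*1/6) = [2/3, 13/18)
  'a': [2/3 + 1/3*1/6, 2/3 + 1/3*1/3) = [13/18, 7/9)
  'e': [2/3 + 1/3*1/3, 2/3 + 1/3*2/3) = [7/9, 8/9) <- contains code 173/216
  'f': [2/3 + 1/3*2/3, 2/3 + 1/3*1/1) = [8/9, 1/1)
  emit 'e', narrow to [7/9, 8/9)
Step 3: interval [7/9, 8/9), width = 8/9 - 7/9 = 1/9
  'b': [7/9 + 1/9*0/1, 7/9 + 1/9*1/6) = [7/9, 43/54)
  'a': [7/9 + 1/9*1/6, 7/9 + 1/9*1/3) = [43/54, 22/27) <- contains code 173/216
  'e': [7/9 + 1/9*1/3, 7/9 + 1/9*2/3) = [22/27, 23/27)
  'f': [7/9 + 1/9*2/3, 7/9 + 1/9*1/1) = [23/27, 8/9)
  emit 'a', narrow to [43/54, 22/27)
Step 4: interval [43/54, 22/27), width = 22/27 - 43/54 = 1/54
  'b': [43/54 + 1/54*0/1, 43/54 + 1/54*1/6) = [43/54, 259/324)
  'a': [43/54 + 1/54*1/6, 43/54 + 1/54*1/3) = [259/324, 65/81) <- contains code 173/216
  'e': [43/54 + 1/54*1/3, 43/54 + 1/54*2/3) = [65/81, 131/162)
  'f': [43/54 + 1/54*2/3, 43/54 + 1/54*1/1) = [131/162, 22/27)
  emit 'a', narrow to [259/324, 65/81)

Answer: feaa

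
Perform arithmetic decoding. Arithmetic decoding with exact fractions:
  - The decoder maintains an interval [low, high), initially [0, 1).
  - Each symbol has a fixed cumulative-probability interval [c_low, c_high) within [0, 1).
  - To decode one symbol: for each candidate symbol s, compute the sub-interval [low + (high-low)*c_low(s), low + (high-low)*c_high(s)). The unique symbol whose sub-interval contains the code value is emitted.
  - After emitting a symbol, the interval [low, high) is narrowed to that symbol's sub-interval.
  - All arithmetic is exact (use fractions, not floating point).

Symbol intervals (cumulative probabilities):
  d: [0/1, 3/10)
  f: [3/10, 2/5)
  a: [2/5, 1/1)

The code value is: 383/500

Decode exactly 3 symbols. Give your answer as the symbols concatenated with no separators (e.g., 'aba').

Step 1: interval [0/1, 1/1), width = 1/1 - 0/1 = 1/1
  'd': [0/1 + 1/1*0/1, 0/1 + 1/1*3/10) = [0/1, 3/10)
  'f': [0/1 + 1/1*3/10, 0/1 + 1/1*2/5) = [3/10, 2/5)
  'a': [0/1 + 1/1*2/5, 0/1 + 1/1*1/1) = [2/5, 1/1) <- contains code 383/500
  emit 'a', narrow to [2/5, 1/1)
Step 2: interval [2/5, 1/1), width = 1/1 - 2/5 = 3/5
  'd': [2/5 + 3/5*0/1, 2/5 + 3/5*3/10) = [2/5, 29/50)
  'f': [2/5 + 3/5*3/10, 2/5 + 3/5*2/5) = [29/50, 16/25)
  'a': [2/5 + 3/5*2/5, 2/5 + 3/5*1/1) = [16/25, 1/1) <- contains code 383/500
  emit 'a', narrow to [16/25, 1/1)
Step 3: interval [16/25, 1/1), width = 1/1 - 16/25 = 9/25
  'd': [16/25 + 9/25*0/1, 16/25 + 9/25*3/10) = [16/25, 187/250)
  'f': [16/25 + 9/25*3/10, 16/25 + 9/25*2/5) = [187/250, 98/125) <- contains code 383/500
  'a': [16/25 + 9/25*2/5, 16/25 + 9/25*1/1) = [98/125, 1/1)
  emit 'f', narrow to [187/250, 98/125)

Answer: aaf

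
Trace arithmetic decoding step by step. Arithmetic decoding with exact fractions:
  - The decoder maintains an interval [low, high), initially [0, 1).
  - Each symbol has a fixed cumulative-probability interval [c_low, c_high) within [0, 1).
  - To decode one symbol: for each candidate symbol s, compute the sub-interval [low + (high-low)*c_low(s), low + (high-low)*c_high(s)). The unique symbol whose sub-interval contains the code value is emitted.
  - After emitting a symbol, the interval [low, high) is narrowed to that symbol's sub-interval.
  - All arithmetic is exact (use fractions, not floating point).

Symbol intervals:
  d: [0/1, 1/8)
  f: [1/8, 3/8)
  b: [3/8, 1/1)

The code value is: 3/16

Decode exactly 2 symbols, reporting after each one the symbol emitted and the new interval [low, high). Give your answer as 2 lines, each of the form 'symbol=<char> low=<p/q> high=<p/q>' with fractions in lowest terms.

Step 1: interval [0/1, 1/1), width = 1/1 - 0/1 = 1/1
  'd': [0/1 + 1/1*0/1, 0/1 + 1/1*1/8) = [0/1, 1/8)
  'f': [0/1 + 1/1*1/8, 0/1 + 1/1*3/8) = [1/8, 3/8) <- contains code 3/16
  'b': [0/1 + 1/1*3/8, 0/1 + 1/1*1/1) = [3/8, 1/1)
  emit 'f', narrow to [1/8, 3/8)
Step 2: interval [1/8, 3/8), width = 3/8 - 1/8 = 1/4
  'd': [1/8 + 1/4*0/1, 1/8 + 1/4*1/8) = [1/8, 5/32)
  'f': [1/8 + 1/4*1/8, 1/8 + 1/4*3/8) = [5/32, 7/32) <- contains code 3/16
  'b': [1/8 + 1/4*3/8, 1/8 + 1/4*1/1) = [7/32, 3/8)
  emit 'f', narrow to [5/32, 7/32)

Answer: symbol=f low=1/8 high=3/8
symbol=f low=5/32 high=7/32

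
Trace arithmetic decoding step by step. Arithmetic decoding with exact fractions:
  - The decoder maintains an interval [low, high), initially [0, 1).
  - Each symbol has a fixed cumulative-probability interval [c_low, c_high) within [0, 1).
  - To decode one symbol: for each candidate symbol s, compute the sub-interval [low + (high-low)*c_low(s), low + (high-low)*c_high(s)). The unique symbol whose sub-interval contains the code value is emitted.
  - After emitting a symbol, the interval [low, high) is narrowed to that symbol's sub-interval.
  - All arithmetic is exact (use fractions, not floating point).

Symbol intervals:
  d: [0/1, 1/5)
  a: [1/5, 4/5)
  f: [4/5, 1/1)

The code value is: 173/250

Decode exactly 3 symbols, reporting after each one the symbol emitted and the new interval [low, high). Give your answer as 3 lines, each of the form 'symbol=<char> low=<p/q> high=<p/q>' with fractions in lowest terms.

Answer: symbol=a low=1/5 high=4/5
symbol=f low=17/25 high=4/5
symbol=d low=17/25 high=88/125

Derivation:
Step 1: interval [0/1, 1/1), width = 1/1 - 0/1 = 1/1
  'd': [0/1 + 1/1*0/1, 0/1 + 1/1*1/5) = [0/1, 1/5)
  'a': [0/1 + 1/1*1/5, 0/1 + 1/1*4/5) = [1/5, 4/5) <- contains code 173/250
  'f': [0/1 + 1/1*4/5, 0/1 + 1/1*1/1) = [4/5, 1/1)
  emit 'a', narrow to [1/5, 4/5)
Step 2: interval [1/5, 4/5), width = 4/5 - 1/5 = 3/5
  'd': [1/5 + 3/5*0/1, 1/5 + 3/5*1/5) = [1/5, 8/25)
  'a': [1/5 + 3/5*1/5, 1/5 + 3/5*4/5) = [8/25, 17/25)
  'f': [1/5 + 3/5*4/5, 1/5 + 3/5*1/1) = [17/25, 4/5) <- contains code 173/250
  emit 'f', narrow to [17/25, 4/5)
Step 3: interval [17/25, 4/5), width = 4/5 - 17/25 = 3/25
  'd': [17/25 + 3/25*0/1, 17/25 + 3/25*1/5) = [17/25, 88/125) <- contains code 173/250
  'a': [17/25 + 3/25*1/5, 17/25 + 3/25*4/5) = [88/125, 97/125)
  'f': [17/25 + 3/25*4/5, 17/25 + 3/25*1/1) = [97/125, 4/5)
  emit 'd', narrow to [17/25, 88/125)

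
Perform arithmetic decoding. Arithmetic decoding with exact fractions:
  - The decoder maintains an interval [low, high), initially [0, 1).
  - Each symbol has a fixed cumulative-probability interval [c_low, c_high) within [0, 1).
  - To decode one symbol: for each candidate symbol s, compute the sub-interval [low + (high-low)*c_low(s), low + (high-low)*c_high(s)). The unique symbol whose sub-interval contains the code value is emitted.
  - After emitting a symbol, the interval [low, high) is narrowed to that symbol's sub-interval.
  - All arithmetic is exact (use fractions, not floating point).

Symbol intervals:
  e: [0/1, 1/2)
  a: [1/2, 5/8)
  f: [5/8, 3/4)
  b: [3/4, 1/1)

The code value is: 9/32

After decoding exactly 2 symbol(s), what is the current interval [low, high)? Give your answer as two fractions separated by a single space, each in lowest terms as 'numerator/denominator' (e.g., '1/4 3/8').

Step 1: interval [0/1, 1/1), width = 1/1 - 0/1 = 1/1
  'e': [0/1 + 1/1*0/1, 0/1 + 1/1*1/2) = [0/1, 1/2) <- contains code 9/32
  'a': [0/1 + 1/1*1/2, 0/1 + 1/1*5/8) = [1/2, 5/8)
  'f': [0/1 + 1/1*5/8, 0/1 + 1/1*3/4) = [5/8, 3/4)
  'b': [0/1 + 1/1*3/4, 0/1 + 1/1*1/1) = [3/4, 1/1)
  emit 'e', narrow to [0/1, 1/2)
Step 2: interval [0/1, 1/2), width = 1/2 - 0/1 = 1/2
  'e': [0/1 + 1/2*0/1, 0/1 + 1/2*1/2) = [0/1, 1/4)
  'a': [0/1 + 1/2*1/2, 0/1 + 1/2*5/8) = [1/4, 5/16) <- contains code 9/32
  'f': [0/1 + 1/2*5/8, 0/1 + 1/2*3/4) = [5/16, 3/8)
  'b': [0/1 + 1/2*3/4, 0/1 + 1/2*1/1) = [3/8, 1/2)
  emit 'a', narrow to [1/4, 5/16)

Answer: 1/4 5/16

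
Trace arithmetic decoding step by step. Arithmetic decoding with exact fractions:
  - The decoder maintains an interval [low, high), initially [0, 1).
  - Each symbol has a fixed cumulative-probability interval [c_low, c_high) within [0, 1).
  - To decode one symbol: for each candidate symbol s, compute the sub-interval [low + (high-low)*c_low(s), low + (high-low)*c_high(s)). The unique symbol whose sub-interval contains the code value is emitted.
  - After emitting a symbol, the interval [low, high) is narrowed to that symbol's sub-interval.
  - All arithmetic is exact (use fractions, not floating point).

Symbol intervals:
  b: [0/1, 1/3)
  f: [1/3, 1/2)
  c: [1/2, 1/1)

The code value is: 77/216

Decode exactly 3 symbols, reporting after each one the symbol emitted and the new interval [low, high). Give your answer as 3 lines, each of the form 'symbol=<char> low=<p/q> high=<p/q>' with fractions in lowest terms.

Answer: symbol=f low=1/3 high=1/2
symbol=b low=1/3 high=7/18
symbol=f low=19/54 high=13/36

Derivation:
Step 1: interval [0/1, 1/1), width = 1/1 - 0/1 = 1/1
  'b': [0/1 + 1/1*0/1, 0/1 + 1/1*1/3) = [0/1, 1/3)
  'f': [0/1 + 1/1*1/3, 0/1 + 1/1*1/2) = [1/3, 1/2) <- contains code 77/216
  'c': [0/1 + 1/1*1/2, 0/1 + 1/1*1/1) = [1/2, 1/1)
  emit 'f', narrow to [1/3, 1/2)
Step 2: interval [1/3, 1/2), width = 1/2 - 1/3 = 1/6
  'b': [1/3 + 1/6*0/1, 1/3 + 1/6*1/3) = [1/3, 7/18) <- contains code 77/216
  'f': [1/3 + 1/6*1/3, 1/3 + 1/6*1/2) = [7/18, 5/12)
  'c': [1/3 + 1/6*1/2, 1/3 + 1/6*1/1) = [5/12, 1/2)
  emit 'b', narrow to [1/3, 7/18)
Step 3: interval [1/3, 7/18), width = 7/18 - 1/3 = 1/18
  'b': [1/3 + 1/18*0/1, 1/3 + 1/18*1/3) = [1/3, 19/54)
  'f': [1/3 + 1/18*1/3, 1/3 + 1/18*1/2) = [19/54, 13/36) <- contains code 77/216
  'c': [1/3 + 1/18*1/2, 1/3 + 1/18*1/1) = [13/36, 7/18)
  emit 'f', narrow to [19/54, 13/36)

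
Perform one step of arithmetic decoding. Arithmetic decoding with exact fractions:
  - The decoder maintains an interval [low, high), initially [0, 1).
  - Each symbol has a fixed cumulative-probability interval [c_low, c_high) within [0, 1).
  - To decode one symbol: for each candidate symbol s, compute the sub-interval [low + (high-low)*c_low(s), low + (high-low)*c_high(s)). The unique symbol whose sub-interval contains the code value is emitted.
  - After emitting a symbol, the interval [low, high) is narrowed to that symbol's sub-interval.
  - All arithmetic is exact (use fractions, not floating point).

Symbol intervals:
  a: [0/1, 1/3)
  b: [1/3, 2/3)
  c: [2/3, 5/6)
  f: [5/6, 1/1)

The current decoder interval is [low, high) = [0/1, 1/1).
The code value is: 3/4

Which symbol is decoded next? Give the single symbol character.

Interval width = high − low = 1/1 − 0/1 = 1/1
Scaled code = (code − low) / width = (3/4 − 0/1) / 1/1 = 3/4
  a: [0/1, 1/3) 
  b: [1/3, 2/3) 
  c: [2/3, 5/6) ← scaled code falls here ✓
  f: [5/6, 1/1) 

Answer: c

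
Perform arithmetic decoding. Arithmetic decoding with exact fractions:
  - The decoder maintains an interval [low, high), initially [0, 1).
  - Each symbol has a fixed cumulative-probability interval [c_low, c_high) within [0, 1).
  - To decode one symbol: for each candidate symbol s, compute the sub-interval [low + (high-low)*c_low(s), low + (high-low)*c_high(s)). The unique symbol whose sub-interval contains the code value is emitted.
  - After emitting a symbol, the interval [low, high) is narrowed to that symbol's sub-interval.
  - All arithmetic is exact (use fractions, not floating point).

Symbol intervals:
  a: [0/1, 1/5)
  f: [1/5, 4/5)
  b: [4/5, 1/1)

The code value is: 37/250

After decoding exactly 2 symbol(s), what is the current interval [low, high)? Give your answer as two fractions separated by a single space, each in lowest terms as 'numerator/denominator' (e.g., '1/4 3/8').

Step 1: interval [0/1, 1/1), width = 1/1 - 0/1 = 1/1
  'a': [0/1 + 1/1*0/1, 0/1 + 1/1*1/5) = [0/1, 1/5) <- contains code 37/250
  'f': [0/1 + 1/1*1/5, 0/1 + 1/1*4/5) = [1/5, 4/5)
  'b': [0/1 + 1/1*4/5, 0/1 + 1/1*1/1) = [4/5, 1/1)
  emit 'a', narrow to [0/1, 1/5)
Step 2: interval [0/1, 1/5), width = 1/5 - 0/1 = 1/5
  'a': [0/1 + 1/5*0/1, 0/1 + 1/5*1/5) = [0/1, 1/25)
  'f': [0/1 + 1/5*1/5, 0/1 + 1/5*4/5) = [1/25, 4/25) <- contains code 37/250
  'b': [0/1 + 1/5*4/5, 0/1 + 1/5*1/1) = [4/25, 1/5)
  emit 'f', narrow to [1/25, 4/25)

Answer: 1/25 4/25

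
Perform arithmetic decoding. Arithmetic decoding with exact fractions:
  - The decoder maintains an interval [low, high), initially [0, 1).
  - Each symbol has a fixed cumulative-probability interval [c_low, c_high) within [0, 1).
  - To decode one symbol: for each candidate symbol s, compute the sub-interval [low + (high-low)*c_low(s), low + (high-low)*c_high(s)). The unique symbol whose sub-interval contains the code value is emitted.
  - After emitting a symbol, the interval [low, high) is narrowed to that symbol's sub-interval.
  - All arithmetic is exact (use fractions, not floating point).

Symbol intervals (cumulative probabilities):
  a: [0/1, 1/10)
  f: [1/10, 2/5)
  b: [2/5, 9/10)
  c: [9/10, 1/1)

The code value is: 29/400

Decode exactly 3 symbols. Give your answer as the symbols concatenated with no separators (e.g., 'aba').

Answer: abb

Derivation:
Step 1: interval [0/1, 1/1), width = 1/1 - 0/1 = 1/1
  'a': [0/1 + 1/1*0/1, 0/1 + 1/1*1/10) = [0/1, 1/10) <- contains code 29/400
  'f': [0/1 + 1/1*1/10, 0/1 + 1/1*2/5) = [1/10, 2/5)
  'b': [0/1 + 1/1*2/5, 0/1 + 1/1*9/10) = [2/5, 9/10)
  'c': [0/1 + 1/1*9/10, 0/1 + 1/1*1/1) = [9/10, 1/1)
  emit 'a', narrow to [0/1, 1/10)
Step 2: interval [0/1, 1/10), width = 1/10 - 0/1 = 1/10
  'a': [0/1 + 1/10*0/1, 0/1 + 1/10*1/10) = [0/1, 1/100)
  'f': [0/1 + 1/10*1/10, 0/1 + 1/10*2/5) = [1/100, 1/25)
  'b': [0/1 + 1/10*2/5, 0/1 + 1/10*9/10) = [1/25, 9/100) <- contains code 29/400
  'c': [0/1 + 1/10*9/10, 0/1 + 1/10*1/1) = [9/100, 1/10)
  emit 'b', narrow to [1/25, 9/100)
Step 3: interval [1/25, 9/100), width = 9/100 - 1/25 = 1/20
  'a': [1/25 + 1/20*0/1, 1/25 + 1/20*1/10) = [1/25, 9/200)
  'f': [1/25 + 1/20*1/10, 1/25 + 1/20*2/5) = [9/200, 3/50)
  'b': [1/25 + 1/20*2/5, 1/25 + 1/20*9/10) = [3/50, 17/200) <- contains code 29/400
  'c': [1/25 + 1/20*9/10, 1/25 + 1/20*1/1) = [17/200, 9/100)
  emit 'b', narrow to [3/50, 17/200)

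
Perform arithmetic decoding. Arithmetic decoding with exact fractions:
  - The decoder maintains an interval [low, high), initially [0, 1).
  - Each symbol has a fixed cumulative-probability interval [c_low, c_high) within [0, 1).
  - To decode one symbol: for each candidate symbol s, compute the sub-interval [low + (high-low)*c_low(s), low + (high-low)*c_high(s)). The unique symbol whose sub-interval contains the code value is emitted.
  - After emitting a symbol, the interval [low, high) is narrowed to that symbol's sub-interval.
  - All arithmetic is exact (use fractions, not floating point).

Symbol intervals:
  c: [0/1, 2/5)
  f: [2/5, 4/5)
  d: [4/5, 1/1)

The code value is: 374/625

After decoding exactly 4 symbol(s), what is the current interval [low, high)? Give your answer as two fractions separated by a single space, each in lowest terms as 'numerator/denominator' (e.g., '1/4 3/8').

Answer: 366/625 382/625

Derivation:
Step 1: interval [0/1, 1/1), width = 1/1 - 0/1 = 1/1
  'c': [0/1 + 1/1*0/1, 0/1 + 1/1*2/5) = [0/1, 2/5)
  'f': [0/1 + 1/1*2/5, 0/1 + 1/1*4/5) = [2/5, 4/5) <- contains code 374/625
  'd': [0/1 + 1/1*4/5, 0/1 + 1/1*1/1) = [4/5, 1/1)
  emit 'f', narrow to [2/5, 4/5)
Step 2: interval [2/5, 4/5), width = 4/5 - 2/5 = 2/5
  'c': [2/5 + 2/5*0/1, 2/5 + 2/5*2/5) = [2/5, 14/25)
  'f': [2/5 + 2/5*2/5, 2/5 + 2/5*4/5) = [14/25, 18/25) <- contains code 374/625
  'd': [2/5 + 2/5*4/5, 2/5 + 2/5*1/1) = [18/25, 4/5)
  emit 'f', narrow to [14/25, 18/25)
Step 3: interval [14/25, 18/25), width = 18/25 - 14/25 = 4/25
  'c': [14/25 + 4/25*0/1, 14/25 + 4/25*2/5) = [14/25, 78/125) <- contains code 374/625
  'f': [14/25 + 4/25*2/5, 14/25 + 4/25*4/5) = [78/125, 86/125)
  'd': [14/25 + 4/25*4/5, 14/25 + 4/25*1/1) = [86/125, 18/25)
  emit 'c', narrow to [14/25, 78/125)
Step 4: interval [14/25, 78/125), width = 78/125 - 14/25 = 8/125
  'c': [14/25 + 8/125*0/1, 14/25 + 8/125*2/5) = [14/25, 366/625)
  'f': [14/25 + 8/125*2/5, 14/25 + 8/125*4/5) = [366/625, 382/625) <- contains code 374/625
  'd': [14/25 + 8/125*4/5, 14/25 + 8/125*1/1) = [382/625, 78/125)
  emit 'f', narrow to [366/625, 382/625)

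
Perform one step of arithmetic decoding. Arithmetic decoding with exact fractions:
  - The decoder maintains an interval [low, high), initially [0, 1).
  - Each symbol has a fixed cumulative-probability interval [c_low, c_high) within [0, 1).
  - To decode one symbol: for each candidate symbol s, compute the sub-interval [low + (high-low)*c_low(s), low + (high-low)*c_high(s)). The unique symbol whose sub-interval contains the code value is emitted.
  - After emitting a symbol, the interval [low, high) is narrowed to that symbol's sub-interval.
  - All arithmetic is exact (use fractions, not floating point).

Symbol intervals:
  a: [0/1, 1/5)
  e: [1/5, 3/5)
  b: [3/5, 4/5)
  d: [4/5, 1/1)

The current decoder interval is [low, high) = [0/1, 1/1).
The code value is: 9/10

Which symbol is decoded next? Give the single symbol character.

Answer: d

Derivation:
Interval width = high − low = 1/1 − 0/1 = 1/1
Scaled code = (code − low) / width = (9/10 − 0/1) / 1/1 = 9/10
  a: [0/1, 1/5) 
  e: [1/5, 3/5) 
  b: [3/5, 4/5) 
  d: [4/5, 1/1) ← scaled code falls here ✓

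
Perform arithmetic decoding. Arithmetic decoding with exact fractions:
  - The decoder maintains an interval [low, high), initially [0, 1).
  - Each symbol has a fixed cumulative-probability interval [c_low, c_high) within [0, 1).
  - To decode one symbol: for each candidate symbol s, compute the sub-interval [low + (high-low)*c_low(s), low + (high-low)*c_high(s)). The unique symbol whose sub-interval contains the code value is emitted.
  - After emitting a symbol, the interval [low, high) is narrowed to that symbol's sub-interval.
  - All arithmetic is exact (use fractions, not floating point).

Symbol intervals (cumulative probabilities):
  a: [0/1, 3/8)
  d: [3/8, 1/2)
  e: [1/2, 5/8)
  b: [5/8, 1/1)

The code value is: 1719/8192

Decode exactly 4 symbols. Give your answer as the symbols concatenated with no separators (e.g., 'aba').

Answer: aedb

Derivation:
Step 1: interval [0/1, 1/1), width = 1/1 - 0/1 = 1/1
  'a': [0/1 + 1/1*0/1, 0/1 + 1/1*3/8) = [0/1, 3/8) <- contains code 1719/8192
  'd': [0/1 + 1/1*3/8, 0/1 + 1/1*1/2) = [3/8, 1/2)
  'e': [0/1 + 1/1*1/2, 0/1 + 1/1*5/8) = [1/2, 5/8)
  'b': [0/1 + 1/1*5/8, 0/1 + 1/1*1/1) = [5/8, 1/1)
  emit 'a', narrow to [0/1, 3/8)
Step 2: interval [0/1, 3/8), width = 3/8 - 0/1 = 3/8
  'a': [0/1 + 3/8*0/1, 0/1 + 3/8*3/8) = [0/1, 9/64)
  'd': [0/1 + 3/8*3/8, 0/1 + 3/8*1/2) = [9/64, 3/16)
  'e': [0/1 + 3/8*1/2, 0/1 + 3/8*5/8) = [3/16, 15/64) <- contains code 1719/8192
  'b': [0/1 + 3/8*5/8, 0/1 + 3/8*1/1) = [15/64, 3/8)
  emit 'e', narrow to [3/16, 15/64)
Step 3: interval [3/16, 15/64), width = 15/64 - 3/16 = 3/64
  'a': [3/16 + 3/64*0/1, 3/16 + 3/64*3/8) = [3/16, 105/512)
  'd': [3/16 + 3/64*3/8, 3/16 + 3/64*1/2) = [105/512, 27/128) <- contains code 1719/8192
  'e': [3/16 + 3/64*1/2, 3/16 + 3/64*5/8) = [27/128, 111/512)
  'b': [3/16 + 3/64*5/8, 3/16 + 3/64*1/1) = [111/512, 15/64)
  emit 'd', narrow to [105/512, 27/128)
Step 4: interval [105/512, 27/128), width = 27/128 - 105/512 = 3/512
  'a': [105/512 + 3/512*0/1, 105/512 + 3/512*3/8) = [105/512, 849/4096)
  'd': [105/512 + 3/512*3/8, 105/512 + 3/512*1/2) = [849/4096, 213/1024)
  'e': [105/512 + 3/512*1/2, 105/512 + 3/512*5/8) = [213/1024, 855/4096)
  'b': [105/512 + 3/512*5/8, 105/512 + 3/512*1/1) = [855/4096, 27/128) <- contains code 1719/8192
  emit 'b', narrow to [855/4096, 27/128)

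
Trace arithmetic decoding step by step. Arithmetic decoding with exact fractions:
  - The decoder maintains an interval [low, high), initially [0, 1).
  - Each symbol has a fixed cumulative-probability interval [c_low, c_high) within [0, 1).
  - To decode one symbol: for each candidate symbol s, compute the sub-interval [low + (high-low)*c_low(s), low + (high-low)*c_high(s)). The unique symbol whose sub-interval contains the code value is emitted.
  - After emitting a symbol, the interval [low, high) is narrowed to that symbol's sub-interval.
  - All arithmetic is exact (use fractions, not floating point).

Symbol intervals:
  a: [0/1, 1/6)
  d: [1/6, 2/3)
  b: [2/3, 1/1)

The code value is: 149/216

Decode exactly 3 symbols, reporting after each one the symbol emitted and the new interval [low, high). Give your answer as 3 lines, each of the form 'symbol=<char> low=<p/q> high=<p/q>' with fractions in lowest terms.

Answer: symbol=b low=2/3 high=1/1
symbol=a low=2/3 high=13/18
symbol=d low=73/108 high=19/27

Derivation:
Step 1: interval [0/1, 1/1), width = 1/1 - 0/1 = 1/1
  'a': [0/1 + 1/1*0/1, 0/1 + 1/1*1/6) = [0/1, 1/6)
  'd': [0/1 + 1/1*1/6, 0/1 + 1/1*2/3) = [1/6, 2/3)
  'b': [0/1 + 1/1*2/3, 0/1 + 1/1*1/1) = [2/3, 1/1) <- contains code 149/216
  emit 'b', narrow to [2/3, 1/1)
Step 2: interval [2/3, 1/1), width = 1/1 - 2/3 = 1/3
  'a': [2/3 + 1/3*0/1, 2/3 + 1/3*1/6) = [2/3, 13/18) <- contains code 149/216
  'd': [2/3 + 1/3*1/6, 2/3 + 1/3*2/3) = [13/18, 8/9)
  'b': [2/3 + 1/3*2/3, 2/3 + 1/3*1/1) = [8/9, 1/1)
  emit 'a', narrow to [2/3, 13/18)
Step 3: interval [2/3, 13/18), width = 13/18 - 2/3 = 1/18
  'a': [2/3 + 1/18*0/1, 2/3 + 1/18*1/6) = [2/3, 73/108)
  'd': [2/3 + 1/18*1/6, 2/3 + 1/18*2/3) = [73/108, 19/27) <- contains code 149/216
  'b': [2/3 + 1/18*2/3, 2/3 + 1/18*1/1) = [19/27, 13/18)
  emit 'd', narrow to [73/108, 19/27)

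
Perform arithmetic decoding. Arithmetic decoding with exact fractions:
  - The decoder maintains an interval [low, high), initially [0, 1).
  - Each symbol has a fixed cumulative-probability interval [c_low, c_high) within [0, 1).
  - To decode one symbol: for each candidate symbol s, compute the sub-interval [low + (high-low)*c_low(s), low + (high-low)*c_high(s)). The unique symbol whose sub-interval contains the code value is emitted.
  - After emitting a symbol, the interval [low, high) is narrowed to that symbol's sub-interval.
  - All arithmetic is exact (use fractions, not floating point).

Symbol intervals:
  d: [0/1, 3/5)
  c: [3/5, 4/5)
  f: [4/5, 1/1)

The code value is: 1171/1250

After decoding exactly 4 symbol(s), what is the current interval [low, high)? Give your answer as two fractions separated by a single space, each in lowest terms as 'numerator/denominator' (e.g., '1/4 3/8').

Step 1: interval [0/1, 1/1), width = 1/1 - 0/1 = 1/1
  'd': [0/1 + 1/1*0/1, 0/1 + 1/1*3/5) = [0/1, 3/5)
  'c': [0/1 + 1/1*3/5, 0/1 + 1/1*4/5) = [3/5, 4/5)
  'f': [0/1 + 1/1*4/5, 0/1 + 1/1*1/1) = [4/5, 1/1) <- contains code 1171/1250
  emit 'f', narrow to [4/5, 1/1)
Step 2: interval [4/5, 1/1), width = 1/1 - 4/5 = 1/5
  'd': [4/5 + 1/5*0/1, 4/5 + 1/5*3/5) = [4/5, 23/25)
  'c': [4/5 + 1/5*3/5, 4/5 + 1/5*4/5) = [23/25, 24/25) <- contains code 1171/1250
  'f': [4/5 + 1/5*4/5, 4/5 + 1/5*1/1) = [24/25, 1/1)
  emit 'c', narrow to [23/25, 24/25)
Step 3: interval [23/25, 24/25), width = 24/25 - 23/25 = 1/25
  'd': [23/25 + 1/25*0/1, 23/25 + 1/25*3/5) = [23/25, 118/125) <- contains code 1171/1250
  'c': [23/25 + 1/25*3/5, 23/25 + 1/25*4/5) = [118/125, 119/125)
  'f': [23/25 + 1/25*4/5, 23/25 + 1/25*1/1) = [119/125, 24/25)
  emit 'd', narrow to [23/25, 118/125)
Step 4: interval [23/25, 118/125), width = 118/125 - 23/25 = 3/125
  'd': [23/25 + 3/125*0/1, 23/25 + 3/125*3/5) = [23/25, 584/625)
  'c': [23/25 + 3/125*3/5, 23/25 + 3/125*4/5) = [584/625, 587/625) <- contains code 1171/1250
  'f': [23/25 + 3/125*4/5, 23/25 + 3/125*1/1) = [587/625, 118/125)
  emit 'c', narrow to [584/625, 587/625)

Answer: 584/625 587/625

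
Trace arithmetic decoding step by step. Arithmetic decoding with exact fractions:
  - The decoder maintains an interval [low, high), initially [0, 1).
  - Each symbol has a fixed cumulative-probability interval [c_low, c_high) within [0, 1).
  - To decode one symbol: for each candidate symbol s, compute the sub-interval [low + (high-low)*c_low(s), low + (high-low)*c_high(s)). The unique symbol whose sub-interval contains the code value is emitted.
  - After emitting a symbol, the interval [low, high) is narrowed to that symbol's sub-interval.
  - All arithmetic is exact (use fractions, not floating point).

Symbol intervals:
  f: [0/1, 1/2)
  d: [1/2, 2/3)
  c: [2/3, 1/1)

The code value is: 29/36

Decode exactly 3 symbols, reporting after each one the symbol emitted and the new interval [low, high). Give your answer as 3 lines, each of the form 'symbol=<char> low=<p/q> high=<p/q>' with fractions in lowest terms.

Answer: symbol=c low=2/3 high=1/1
symbol=f low=2/3 high=5/6
symbol=c low=7/9 high=5/6

Derivation:
Step 1: interval [0/1, 1/1), width = 1/1 - 0/1 = 1/1
  'f': [0/1 + 1/1*0/1, 0/1 + 1/1*1/2) = [0/1, 1/2)
  'd': [0/1 + 1/1*1/2, 0/1 + 1/1*2/3) = [1/2, 2/3)
  'c': [0/1 + 1/1*2/3, 0/1 + 1/1*1/1) = [2/3, 1/1) <- contains code 29/36
  emit 'c', narrow to [2/3, 1/1)
Step 2: interval [2/3, 1/1), width = 1/1 - 2/3 = 1/3
  'f': [2/3 + 1/3*0/1, 2/3 + 1/3*1/2) = [2/3, 5/6) <- contains code 29/36
  'd': [2/3 + 1/3*1/2, 2/3 + 1/3*2/3) = [5/6, 8/9)
  'c': [2/3 + 1/3*2/3, 2/3 + 1/3*1/1) = [8/9, 1/1)
  emit 'f', narrow to [2/3, 5/6)
Step 3: interval [2/3, 5/6), width = 5/6 - 2/3 = 1/6
  'f': [2/3 + 1/6*0/1, 2/3 + 1/6*1/2) = [2/3, 3/4)
  'd': [2/3 + 1/6*1/2, 2/3 + 1/6*2/3) = [3/4, 7/9)
  'c': [2/3 + 1/6*2/3, 2/3 + 1/6*1/1) = [7/9, 5/6) <- contains code 29/36
  emit 'c', narrow to [7/9, 5/6)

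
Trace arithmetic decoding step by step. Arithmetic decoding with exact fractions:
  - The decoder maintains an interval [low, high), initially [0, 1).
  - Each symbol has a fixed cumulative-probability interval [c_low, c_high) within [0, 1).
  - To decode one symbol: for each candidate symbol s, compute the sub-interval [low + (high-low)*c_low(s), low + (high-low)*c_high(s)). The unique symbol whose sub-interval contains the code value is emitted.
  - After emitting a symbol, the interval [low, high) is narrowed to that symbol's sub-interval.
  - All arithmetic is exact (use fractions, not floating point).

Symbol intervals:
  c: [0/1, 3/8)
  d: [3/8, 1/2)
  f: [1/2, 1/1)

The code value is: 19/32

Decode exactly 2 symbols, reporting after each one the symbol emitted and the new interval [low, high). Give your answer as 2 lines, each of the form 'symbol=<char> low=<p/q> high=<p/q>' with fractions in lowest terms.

Answer: symbol=f low=1/2 high=1/1
symbol=c low=1/2 high=11/16

Derivation:
Step 1: interval [0/1, 1/1), width = 1/1 - 0/1 = 1/1
  'c': [0/1 + 1/1*0/1, 0/1 + 1/1*3/8) = [0/1, 3/8)
  'd': [0/1 + 1/1*3/8, 0/1 + 1/1*1/2) = [3/8, 1/2)
  'f': [0/1 + 1/1*1/2, 0/1 + 1/1*1/1) = [1/2, 1/1) <- contains code 19/32
  emit 'f', narrow to [1/2, 1/1)
Step 2: interval [1/2, 1/1), width = 1/1 - 1/2 = 1/2
  'c': [1/2 + 1/2*0/1, 1/2 + 1/2*3/8) = [1/2, 11/16) <- contains code 19/32
  'd': [1/2 + 1/2*3/8, 1/2 + 1/2*1/2) = [11/16, 3/4)
  'f': [1/2 + 1/2*1/2, 1/2 + 1/2*1/1) = [3/4, 1/1)
  emit 'c', narrow to [1/2, 11/16)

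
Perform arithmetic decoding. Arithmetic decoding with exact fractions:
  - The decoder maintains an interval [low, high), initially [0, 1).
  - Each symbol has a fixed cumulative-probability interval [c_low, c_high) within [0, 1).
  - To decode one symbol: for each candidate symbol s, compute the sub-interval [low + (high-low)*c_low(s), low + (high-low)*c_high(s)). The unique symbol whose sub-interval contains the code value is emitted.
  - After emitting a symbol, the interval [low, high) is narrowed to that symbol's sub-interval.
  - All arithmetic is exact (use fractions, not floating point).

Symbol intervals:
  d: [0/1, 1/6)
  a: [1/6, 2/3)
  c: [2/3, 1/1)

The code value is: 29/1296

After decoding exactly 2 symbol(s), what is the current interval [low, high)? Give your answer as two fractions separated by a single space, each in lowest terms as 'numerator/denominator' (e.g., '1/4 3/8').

Step 1: interval [0/1, 1/1), width = 1/1 - 0/1 = 1/1
  'd': [0/1 + 1/1*0/1, 0/1 + 1/1*1/6) = [0/1, 1/6) <- contains code 29/1296
  'a': [0/1 + 1/1*1/6, 0/1 + 1/1*2/3) = [1/6, 2/3)
  'c': [0/1 + 1/1*2/3, 0/1 + 1/1*1/1) = [2/3, 1/1)
  emit 'd', narrow to [0/1, 1/6)
Step 2: interval [0/1, 1/6), width = 1/6 - 0/1 = 1/6
  'd': [0/1 + 1/6*0/1, 0/1 + 1/6*1/6) = [0/1, 1/36) <- contains code 29/1296
  'a': [0/1 + 1/6*1/6, 0/1 + 1/6*2/3) = [1/36, 1/9)
  'c': [0/1 + 1/6*2/3, 0/1 + 1/6*1/1) = [1/9, 1/6)
  emit 'd', narrow to [0/1, 1/36)

Answer: 0/1 1/36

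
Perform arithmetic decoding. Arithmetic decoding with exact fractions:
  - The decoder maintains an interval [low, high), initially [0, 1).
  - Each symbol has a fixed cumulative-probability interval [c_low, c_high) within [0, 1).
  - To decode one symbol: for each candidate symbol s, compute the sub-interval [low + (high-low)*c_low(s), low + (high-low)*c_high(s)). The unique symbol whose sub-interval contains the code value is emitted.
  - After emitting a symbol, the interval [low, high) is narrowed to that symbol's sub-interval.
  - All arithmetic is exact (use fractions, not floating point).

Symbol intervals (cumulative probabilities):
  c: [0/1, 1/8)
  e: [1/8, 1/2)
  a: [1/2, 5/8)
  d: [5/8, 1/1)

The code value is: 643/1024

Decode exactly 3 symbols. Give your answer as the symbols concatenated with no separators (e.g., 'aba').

Step 1: interval [0/1, 1/1), width = 1/1 - 0/1 = 1/1
  'c': [0/1 + 1/1*0/1, 0/1 + 1/1*1/8) = [0/1, 1/8)
  'e': [0/1 + 1/1*1/8, 0/1 + 1/1*1/2) = [1/8, 1/2)
  'a': [0/1 + 1/1*1/2, 0/1 + 1/1*5/8) = [1/2, 5/8)
  'd': [0/1 + 1/1*5/8, 0/1 + 1/1*1/1) = [5/8, 1/1) <- contains code 643/1024
  emit 'd', narrow to [5/8, 1/1)
Step 2: interval [5/8, 1/1), width = 1/1 - 5/8 = 3/8
  'c': [5/8 + 3/8*0/1, 5/8 + 3/8*1/8) = [5/8, 43/64) <- contains code 643/1024
  'e': [5/8 + 3/8*1/8, 5/8 + 3/8*1/2) = [43/64, 13/16)
  'a': [5/8 + 3/8*1/2, 5/8 + 3/8*5/8) = [13/16, 55/64)
  'd': [5/8 + 3/8*5/8, 5/8 + 3/8*1/1) = [55/64, 1/1)
  emit 'c', narrow to [5/8, 43/64)
Step 3: interval [5/8, 43/64), width = 43/64 - 5/8 = 3/64
  'c': [5/8 + 3/64*0/1, 5/8 + 3/64*1/8) = [5/8, 323/512) <- contains code 643/1024
  'e': [5/8 + 3/64*1/8, 5/8 + 3/64*1/2) = [323/512, 83/128)
  'a': [5/8 + 3/64*1/2, 5/8 + 3/64*5/8) = [83/128, 335/512)
  'd': [5/8 + 3/64*5/8, 5/8 + 3/64*1/1) = [335/512, 43/64)
  emit 'c', narrow to [5/8, 323/512)

Answer: dcc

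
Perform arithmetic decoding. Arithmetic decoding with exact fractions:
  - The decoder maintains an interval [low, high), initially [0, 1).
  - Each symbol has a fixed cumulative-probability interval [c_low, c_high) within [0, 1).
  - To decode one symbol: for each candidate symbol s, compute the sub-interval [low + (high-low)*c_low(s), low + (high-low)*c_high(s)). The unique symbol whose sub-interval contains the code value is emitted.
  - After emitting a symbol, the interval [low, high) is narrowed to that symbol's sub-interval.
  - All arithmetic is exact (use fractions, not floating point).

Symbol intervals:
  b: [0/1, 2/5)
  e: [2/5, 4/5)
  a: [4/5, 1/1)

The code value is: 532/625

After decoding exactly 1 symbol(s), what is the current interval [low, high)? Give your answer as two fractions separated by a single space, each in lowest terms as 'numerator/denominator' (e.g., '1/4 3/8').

Step 1: interval [0/1, 1/1), width = 1/1 - 0/1 = 1/1
  'b': [0/1 + 1/1*0/1, 0/1 + 1/1*2/5) = [0/1, 2/5)
  'e': [0/1 + 1/1*2/5, 0/1 + 1/1*4/5) = [2/5, 4/5)
  'a': [0/1 + 1/1*4/5, 0/1 + 1/1*1/1) = [4/5, 1/1) <- contains code 532/625
  emit 'a', narrow to [4/5, 1/1)

Answer: 4/5 1/1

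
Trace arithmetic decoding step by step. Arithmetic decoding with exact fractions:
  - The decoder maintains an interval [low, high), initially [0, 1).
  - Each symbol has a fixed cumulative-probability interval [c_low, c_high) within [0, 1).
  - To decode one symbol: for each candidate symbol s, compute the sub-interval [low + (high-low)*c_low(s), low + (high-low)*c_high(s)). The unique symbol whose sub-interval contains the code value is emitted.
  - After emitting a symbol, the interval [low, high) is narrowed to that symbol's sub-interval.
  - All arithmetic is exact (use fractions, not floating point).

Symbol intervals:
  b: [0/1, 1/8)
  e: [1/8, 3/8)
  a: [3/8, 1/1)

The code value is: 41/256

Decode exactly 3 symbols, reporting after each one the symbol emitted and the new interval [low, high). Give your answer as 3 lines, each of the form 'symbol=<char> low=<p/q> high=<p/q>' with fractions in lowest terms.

Answer: symbol=e low=1/8 high=3/8
symbol=e low=5/32 high=7/32
symbol=b low=5/32 high=21/128

Derivation:
Step 1: interval [0/1, 1/1), width = 1/1 - 0/1 = 1/1
  'b': [0/1 + 1/1*0/1, 0/1 + 1/1*1/8) = [0/1, 1/8)
  'e': [0/1 + 1/1*1/8, 0/1 + 1/1*3/8) = [1/8, 3/8) <- contains code 41/256
  'a': [0/1 + 1/1*3/8, 0/1 + 1/1*1/1) = [3/8, 1/1)
  emit 'e', narrow to [1/8, 3/8)
Step 2: interval [1/8, 3/8), width = 3/8 - 1/8 = 1/4
  'b': [1/8 + 1/4*0/1, 1/8 + 1/4*1/8) = [1/8, 5/32)
  'e': [1/8 + 1/4*1/8, 1/8 + 1/4*3/8) = [5/32, 7/32) <- contains code 41/256
  'a': [1/8 + 1/4*3/8, 1/8 + 1/4*1/1) = [7/32, 3/8)
  emit 'e', narrow to [5/32, 7/32)
Step 3: interval [5/32, 7/32), width = 7/32 - 5/32 = 1/16
  'b': [5/32 + 1/16*0/1, 5/32 + 1/16*1/8) = [5/32, 21/128) <- contains code 41/256
  'e': [5/32 + 1/16*1/8, 5/32 + 1/16*3/8) = [21/128, 23/128)
  'a': [5/32 + 1/16*3/8, 5/32 + 1/16*1/1) = [23/128, 7/32)
  emit 'b', narrow to [5/32, 21/128)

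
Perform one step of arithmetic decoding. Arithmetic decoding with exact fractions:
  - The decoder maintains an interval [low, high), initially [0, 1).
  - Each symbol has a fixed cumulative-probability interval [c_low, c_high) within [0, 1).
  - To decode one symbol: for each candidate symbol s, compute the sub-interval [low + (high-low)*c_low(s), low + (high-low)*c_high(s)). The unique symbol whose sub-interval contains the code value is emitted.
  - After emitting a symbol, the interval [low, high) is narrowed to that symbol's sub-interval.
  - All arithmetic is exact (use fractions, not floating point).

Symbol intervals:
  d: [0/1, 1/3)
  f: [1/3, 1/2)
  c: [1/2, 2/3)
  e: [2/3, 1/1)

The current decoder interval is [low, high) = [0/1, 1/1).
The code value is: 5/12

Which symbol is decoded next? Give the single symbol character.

Interval width = high − low = 1/1 − 0/1 = 1/1
Scaled code = (code − low) / width = (5/12 − 0/1) / 1/1 = 5/12
  d: [0/1, 1/3) 
  f: [1/3, 1/2) ← scaled code falls here ✓
  c: [1/2, 2/3) 
  e: [2/3, 1/1) 

Answer: f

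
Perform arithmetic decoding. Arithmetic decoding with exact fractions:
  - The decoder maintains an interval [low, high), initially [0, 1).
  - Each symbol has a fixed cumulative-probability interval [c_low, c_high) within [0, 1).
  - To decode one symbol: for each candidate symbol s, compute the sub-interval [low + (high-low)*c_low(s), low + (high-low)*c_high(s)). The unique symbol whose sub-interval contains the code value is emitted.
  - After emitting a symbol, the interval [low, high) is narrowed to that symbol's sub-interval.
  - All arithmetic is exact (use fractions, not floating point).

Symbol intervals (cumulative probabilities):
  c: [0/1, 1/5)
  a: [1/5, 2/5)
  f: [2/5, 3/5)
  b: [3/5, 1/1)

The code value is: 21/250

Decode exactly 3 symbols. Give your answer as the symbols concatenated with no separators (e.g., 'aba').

Step 1: interval [0/1, 1/1), width = 1/1 - 0/1 = 1/1
  'c': [0/1 + 1/1*0/1, 0/1 + 1/1*1/5) = [0/1, 1/5) <- contains code 21/250
  'a': [0/1 + 1/1*1/5, 0/1 + 1/1*2/5) = [1/5, 2/5)
  'f': [0/1 + 1/1*2/5, 0/1 + 1/1*3/5) = [2/5, 3/5)
  'b': [0/1 + 1/1*3/5, 0/1 + 1/1*1/1) = [3/5, 1/1)
  emit 'c', narrow to [0/1, 1/5)
Step 2: interval [0/1, 1/5), width = 1/5 - 0/1 = 1/5
  'c': [0/1 + 1/5*0/1, 0/1 + 1/5*1/5) = [0/1, 1/25)
  'a': [0/1 + 1/5*1/5, 0/1 + 1/5*2/5) = [1/25, 2/25)
  'f': [0/1 + 1/5*2/5, 0/1 + 1/5*3/5) = [2/25, 3/25) <- contains code 21/250
  'b': [0/1 + 1/5*3/5, 0/1 + 1/5*1/1) = [3/25, 1/5)
  emit 'f', narrow to [2/25, 3/25)
Step 3: interval [2/25, 3/25), width = 3/25 - 2/25 = 1/25
  'c': [2/25 + 1/25*0/1, 2/25 + 1/25*1/5) = [2/25, 11/125) <- contains code 21/250
  'a': [2/25 + 1/25*1/5, 2/25 + 1/25*2/5) = [11/125, 12/125)
  'f': [2/25 + 1/25*2/5, 2/25 + 1/25*3/5) = [12/125, 13/125)
  'b': [2/25 + 1/25*3/5, 2/25 + 1/25*1/1) = [13/125, 3/25)
  emit 'c', narrow to [2/25, 11/125)

Answer: cfc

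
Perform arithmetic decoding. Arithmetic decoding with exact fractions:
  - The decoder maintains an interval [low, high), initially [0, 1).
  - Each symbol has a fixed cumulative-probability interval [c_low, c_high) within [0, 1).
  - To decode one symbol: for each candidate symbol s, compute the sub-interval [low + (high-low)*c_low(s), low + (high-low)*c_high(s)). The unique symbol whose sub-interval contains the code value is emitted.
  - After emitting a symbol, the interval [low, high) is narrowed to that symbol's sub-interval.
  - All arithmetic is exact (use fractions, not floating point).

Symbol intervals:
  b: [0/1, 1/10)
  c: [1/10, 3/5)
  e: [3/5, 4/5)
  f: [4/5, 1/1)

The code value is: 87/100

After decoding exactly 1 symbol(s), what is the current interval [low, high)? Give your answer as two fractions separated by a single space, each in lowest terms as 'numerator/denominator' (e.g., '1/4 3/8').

Answer: 4/5 1/1

Derivation:
Step 1: interval [0/1, 1/1), width = 1/1 - 0/1 = 1/1
  'b': [0/1 + 1/1*0/1, 0/1 + 1/1*1/10) = [0/1, 1/10)
  'c': [0/1 + 1/1*1/10, 0/1 + 1/1*3/5) = [1/10, 3/5)
  'e': [0/1 + 1/1*3/5, 0/1 + 1/1*4/5) = [3/5, 4/5)
  'f': [0/1 + 1/1*4/5, 0/1 + 1/1*1/1) = [4/5, 1/1) <- contains code 87/100
  emit 'f', narrow to [4/5, 1/1)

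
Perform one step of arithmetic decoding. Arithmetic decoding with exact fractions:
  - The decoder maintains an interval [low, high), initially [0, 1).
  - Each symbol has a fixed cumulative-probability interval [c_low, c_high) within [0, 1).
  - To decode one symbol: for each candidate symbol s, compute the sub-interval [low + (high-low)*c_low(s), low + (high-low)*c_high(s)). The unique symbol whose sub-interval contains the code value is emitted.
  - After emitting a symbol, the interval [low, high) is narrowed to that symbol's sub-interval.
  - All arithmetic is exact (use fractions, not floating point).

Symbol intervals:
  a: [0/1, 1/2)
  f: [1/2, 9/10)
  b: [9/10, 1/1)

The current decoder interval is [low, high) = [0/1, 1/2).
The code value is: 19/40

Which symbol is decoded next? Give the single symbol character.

Interval width = high − low = 1/2 − 0/1 = 1/2
Scaled code = (code − low) / width = (19/40 − 0/1) / 1/2 = 19/20
  a: [0/1, 1/2) 
  f: [1/2, 9/10) 
  b: [9/10, 1/1) ← scaled code falls here ✓

Answer: b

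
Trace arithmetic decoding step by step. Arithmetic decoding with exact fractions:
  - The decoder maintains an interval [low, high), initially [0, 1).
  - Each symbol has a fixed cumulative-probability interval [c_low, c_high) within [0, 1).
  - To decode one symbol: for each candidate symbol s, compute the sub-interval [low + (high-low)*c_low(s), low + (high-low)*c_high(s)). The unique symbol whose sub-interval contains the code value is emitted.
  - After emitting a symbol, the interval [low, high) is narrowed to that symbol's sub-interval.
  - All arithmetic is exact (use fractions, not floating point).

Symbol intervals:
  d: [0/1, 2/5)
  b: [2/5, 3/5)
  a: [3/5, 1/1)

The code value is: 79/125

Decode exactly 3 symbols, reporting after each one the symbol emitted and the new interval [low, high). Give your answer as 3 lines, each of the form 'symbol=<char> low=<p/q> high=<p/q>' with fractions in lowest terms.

Step 1: interval [0/1, 1/1), width = 1/1 - 0/1 = 1/1
  'd': [0/1 + 1/1*0/1, 0/1 + 1/1*2/5) = [0/1, 2/5)
  'b': [0/1 + 1/1*2/5, 0/1 + 1/1*3/5) = [2/5, 3/5)
  'a': [0/1 + 1/1*3/5, 0/1 + 1/1*1/1) = [3/5, 1/1) <- contains code 79/125
  emit 'a', narrow to [3/5, 1/1)
Step 2: interval [3/5, 1/1), width = 1/1 - 3/5 = 2/5
  'd': [3/5 + 2/5*0/1, 3/5 + 2/5*2/5) = [3/5, 19/25) <- contains code 79/125
  'b': [3/5 + 2/5*2/5, 3/5 + 2/5*3/5) = [19/25, 21/25)
  'a': [3/5 + 2/5*3/5, 3/5 + 2/5*1/1) = [21/25, 1/1)
  emit 'd', narrow to [3/5, 19/25)
Step 3: interval [3/5, 19/25), width = 19/25 - 3/5 = 4/25
  'd': [3/5 + 4/25*0/1, 3/5 + 4/25*2/5) = [3/5, 83/125) <- contains code 79/125
  'b': [3/5 + 4/25*2/5, 3/5 + 4/25*3/5) = [83/125, 87/125)
  'a': [3/5 + 4/25*3/5, 3/5 + 4/25*1/1) = [87/125, 19/25)
  emit 'd', narrow to [3/5, 83/125)

Answer: symbol=a low=3/5 high=1/1
symbol=d low=3/5 high=19/25
symbol=d low=3/5 high=83/125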